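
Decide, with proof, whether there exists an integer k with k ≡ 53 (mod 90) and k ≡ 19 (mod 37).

k = 1943

The moduli 90 and 37 are coprime, so by the Chinese Remainder Theorem a unique solution modulo 3330 exists.
Write k = 53 + 90t and require 53 + 90t ≡ 19 (mod 37), i.e. 90t ≡ 3 (mod 37).
90 ≡ 16 (mod 37), so this reads 16t ≡ 3 (mod 37). Note 16·7 = 112 ≡ 1 (mod 37) (as 112 − 1 = 3·37), so 16⁻¹ ≡ 7.
Multiplying by 7: t ≡ 7·3 = 21 (mod 37).
Taking t = 21 gives k = 53 + 90·21 = 1943.
Verify: 1943 = 21·90 + 53 and 1943 = 52·37 + 19. ✓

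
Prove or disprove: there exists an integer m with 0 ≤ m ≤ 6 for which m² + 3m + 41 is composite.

At m = 1: 1² + 3·1 + 41 = 45 = 3·15, which is composite.

m = 1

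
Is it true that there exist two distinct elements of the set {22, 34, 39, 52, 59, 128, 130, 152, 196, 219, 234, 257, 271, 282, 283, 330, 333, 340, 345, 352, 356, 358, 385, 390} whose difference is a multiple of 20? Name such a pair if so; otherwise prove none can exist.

22 and 282 are such a pair.

22 mod 20 = 2 and 282 mod 20 = 2, so 282 − 22 = 260 = 13·20.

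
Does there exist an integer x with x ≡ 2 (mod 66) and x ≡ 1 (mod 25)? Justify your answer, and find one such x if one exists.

The moduli 66 and 25 are coprime, so by the Chinese Remainder Theorem a unique solution modulo 1650 exists.
Any solution of the first congruence is x = 2 + 66t; substituting into the second, 66t ≡ 1 − 2 ≡ 24 (mod 25).
66 ≡ 16 (mod 25), so this reads 16t ≡ 24 (mod 25). To invert 16 modulo 25: 25 = 1·16 + 9, 16 = 1·9 + 7, 9 = 1·7 + 2, 7 = 3·2 + 1, 2 = 2·1 + 0, and unwinding, 1 = 7 − 3·2 = 7 − 3·(9 − 1·7) = −3·9 + 4·7 = −3·9 + 4·(16 − 1·9) = 4·16 − 7·9 = 4·16 − 7·(25 − 1·16) = −7·25 + 11·16. Thus 16⁻¹ ≡ 11 (mod 25).
Therefore t ≡ 11·24 = 264 ≡ 14 (mod 25).
Taking t = 14 gives x = 2 + 66·14 = 926.
Indeed 926 ≡ 2 (mod 66) and 926 ≡ 1 (mod 25).

x = 926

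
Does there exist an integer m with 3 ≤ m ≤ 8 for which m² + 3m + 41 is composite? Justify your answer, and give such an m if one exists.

m = 8

At m = 8: 8² + 3·8 + 41 = 129 = 3·43, which is composite.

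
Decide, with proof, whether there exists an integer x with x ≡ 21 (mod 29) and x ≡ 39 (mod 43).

Since 29 and 43 share no common factor, CRT says the pair of congruences has a solution (unique mod 1247).
Write x = 21 + 29t and require 21 + 29t ≡ 39 (mod 43), i.e. 29t ≡ 18 (mod 43).
Note 29·3 = 87 ≡ 1 (mod 43) (as 87 − 1 = 2·43), so 29⁻¹ ≡ 3.
Multiplying by 3: t ≡ 3·18 = 54 ≡ 11 (mod 43).
With t = 11: x = 21 + 29·11 = 340.
Verify: 340 = 11·29 + 21 and 340 = 7·43 + 39. ✓

x = 340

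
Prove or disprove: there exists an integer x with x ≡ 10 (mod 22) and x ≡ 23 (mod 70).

No, no such integer exists.

Reduce both congruences modulo 2, which divides 22 and 70: they say x ≡ 10 (mod 2) and x ≡ 23 (mod 2).
But 10 mod 2 = 0 while 23 mod 2 = 1, a contradiction.
Hence the system has no solution.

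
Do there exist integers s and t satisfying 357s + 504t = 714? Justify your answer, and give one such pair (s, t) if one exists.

s = 2, t = 0

gcd(357, 504) = 21, and 21 divides 714, so integer solutions exist.
Dividing through by 21 reduces the equation to 17s + 24t = 34.
Euclidean algorithm: 24 = 1·17 + 7, 17 = 2·7 + 3, 7 = 2·3 + 1, 3 = 3·1 + 0.
Back-substituting, 1 = 7 − 2·3 = 7 − 2·(17 − 2·7) = −2·17 + 5·7 = −2·17 + 5·(24 − 1·17) = 5·24 − 7·17; that is, 17·(-7) + 24·5 = 1.
Times 34: 17·(-238) + 24·170 = 34, so (-238, 170) solves it.
The general solution is s = -238 + 24k, t = 170 − 17k; taking k = 10 gives the smaller pair s = 2, t = 0.
Check: 357·2 + 504·0 = 714 + 0 = 714. ✓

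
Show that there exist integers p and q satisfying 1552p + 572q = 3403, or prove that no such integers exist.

No, no such integers exist.

gcd(1552, 572) = 4, so every integer of the form 1552p + 572q is a multiple of 4.
But 3403 = 4·850 + 3, so 4 ∤ 3403.
Hence no integers p, q satisfy the equation.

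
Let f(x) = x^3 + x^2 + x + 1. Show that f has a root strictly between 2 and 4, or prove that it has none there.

f(2) = 15 and f(4) = 85, both positive.
The derivative f'(x) = 3x^2 + 2x + 1 is a quadratic with discriminant 2² − 4·3·1 = -8 < 0; it never vanishes, so it is always positive (sign of the leading coefficient).
Hence f is strictly increasing on ℝ, and in particular on [2, 4]. A strictly monotone function with same-sign endpoint values stays positive on the whole interval, so f has no zero in (2, 4).

No such root exists.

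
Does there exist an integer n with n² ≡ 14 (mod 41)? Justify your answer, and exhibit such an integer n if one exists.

No such integer exists.

Apply Euler's criterion with the prime 41: 14 is a quadratic residue iff 14^20 ≡ 1 (mod 41), and a non-residue iff it is ≡ −1.
Squaring successively (mod 41): 14^2 = 196 ≡ 32; 14^4 ≡ 32² = 1024 ≡ 40; 14^8 ≡ 40² = 1600 ≡ 1; 14^16 ≡ 1² = 1 ≡ 1.
Since 20 = 16 + 4, 14^20 ≡ 1 · 40; multiplying out mod 41: 1·40 = 40 ≡ 40. Thus 14^20 ≡ 40 ≡ −1 (mod 41).
The value −1 means 14 is a non-residue modulo 41, so n² ≡ 14 (mod 41) is impossible.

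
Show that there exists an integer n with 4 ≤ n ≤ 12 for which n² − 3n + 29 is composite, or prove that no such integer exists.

n = 11

At n = 11: 11² − 3·11 + 29 = 117 = 3·39, which is composite.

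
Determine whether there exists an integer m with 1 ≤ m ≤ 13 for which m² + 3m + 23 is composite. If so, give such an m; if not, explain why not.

At m = 5: 5² + 3·5 + 23 = 63 = 3·21, which is composite.

m = 5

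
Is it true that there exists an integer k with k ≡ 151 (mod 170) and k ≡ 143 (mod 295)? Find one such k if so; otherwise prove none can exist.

No, no such integer exists.

Both moduli are multiples of 5 = gcd(170, 295), so any solution would satisfy k ≡ 151 and k ≡ 143 modulo 5 simultaneously.
These are incompatible: 151 − 143 = 8 is not divisible by 5.
Therefore no such k exists.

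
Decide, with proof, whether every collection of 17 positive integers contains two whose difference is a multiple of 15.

Yes.

There are exactly 15 possible remainders on division by 15.
Placing 17 integers into 15 classes, some class receives at least two — say a and b.
Then a ≡ b (mod 15), i.e. 15 ∣ (a − b).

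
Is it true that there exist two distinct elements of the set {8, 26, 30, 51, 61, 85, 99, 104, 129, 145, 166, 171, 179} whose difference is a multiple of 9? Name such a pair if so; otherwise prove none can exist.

8 and 26 are such a pair.

Reduce each element mod 9: 8↦8, 26↦8, 30↦3, 51↦6, 61↦7, 85↦4, 99↦0, 104↦5, 129↦3, 145↦1, 166↦4, 171↦0, 179↦8. The residue 8 repeats (at 8 and 26), and 26 − 8 = 18 = 2·9.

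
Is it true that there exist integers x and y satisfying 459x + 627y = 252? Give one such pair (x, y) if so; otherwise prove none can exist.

x = 103, y = -75

Every value of 459x + 627y is a multiple of gcd(459, 627) = 3; since 3 ∣ 252, solutions exist.
Dividing through by 3 reduces the equation to 153x + 209y = 84.
Dividing repeatedly: 209 = 1·153 + 56, 153 = 2·56 + 41, 56 = 1·41 + 15, 41 = 2·15 + 11, 15 = 1·11 + 4, 11 = 2·4 + 3, 4 = 1·3 + 1, 3 = 3·1 + 0.
Working back up the chain: 1 = 4 − 1·3 = 4 − (11 − 2·4) = −11 + 3·4 = −11 + 3·(15 − 1·11) = 3·15 − 4·11 = 3·15 − 4·(41 − 2·15) = −4·41 + 11·15 = −4·41 + 11·(56 − 1·41) = 11·56 − 15·41 = 11·56 − 15·(153 − 2·56) = −15·153 + 41·56 = −15·153 + 41·(209 − 1·153) = 41·209 − 56·153. So 153·(-56) + 209·41 = 1.
Scaling by 84 gives the particular solution (x, y) = (-4704, 3444).
The general solution is x = -4704 + 209k, y = 3444 − 153k; taking k = 23 gives the smaller pair x = 103, y = -75.
Indeed 459·103 + 627·(-75) = 47277 − 47025 = 252.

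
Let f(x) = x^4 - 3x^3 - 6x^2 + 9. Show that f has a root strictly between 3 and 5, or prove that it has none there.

f(3) = -45 and f(5) = 109, which have opposite signs.
Since f is a polynomial it is continuous on [3, 5].
By the Intermediate Value Theorem, f takes the value 0 somewhere in the open interval.

Such a root exists.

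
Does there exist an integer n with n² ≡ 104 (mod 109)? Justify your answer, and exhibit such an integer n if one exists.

n = 70 works: 70² = 4900, and 4900 − 104 = 4796 = 44·109.

n = 70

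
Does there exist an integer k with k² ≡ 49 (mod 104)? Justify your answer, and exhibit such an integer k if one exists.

Take k = 19. Then 19² = 361 = 3·104 + 49, so 19² ≡ 49 (mod 104).

k = 19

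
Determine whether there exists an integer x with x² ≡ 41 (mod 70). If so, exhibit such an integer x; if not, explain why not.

Since 7 ∣ 70, a solution of x² ≡ 41 (mod 70) would also satisfy x² ≡ 41 ≡ 6 (mod 7).
Squares mod 7 repeat after x = 3 (as (−x)² = x²); for x = 0..3 they are 0, 1, 4, 2.
So the quadratic residues mod 7 are {0, 1, 2, 4}, and 6 is not among them.
Therefore x² ≡ 41 (mod 70) has no solution.

No, no such integer exists.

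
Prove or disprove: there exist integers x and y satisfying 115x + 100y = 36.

No such integers exist.

Both 115 and 100 are divisible by gcd(115, 100) = 5, hence so is any combination 115x + 100y.
But 36 = 5·7 + 1, so 5 ∤ 36.
Therefore 115x + 100y = 36 has no solution in integers.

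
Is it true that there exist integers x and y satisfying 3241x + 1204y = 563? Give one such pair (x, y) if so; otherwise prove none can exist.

Both 3241 and 1204 are divisible by gcd(3241, 1204) = 7, hence so is any combination 3241x + 1204y.
But 563 = 7·80 + 3, so 7 ∤ 563.
So the equation is unsolvable over ℤ.

No, no such integers exist.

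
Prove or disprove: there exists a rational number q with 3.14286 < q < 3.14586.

Multiplying by 48: 48·3.14286 = 150.85728 and 48·3.14586 = 151.00128, so the integer 151 lies strictly between them.
So q = 151/48 works: it is a ratio of integers, and dividing 48·3.14286 < 151 < 48·3.14586 through by 48 gives 3.14286 < 151/48 < 3.14586.

q = 151/48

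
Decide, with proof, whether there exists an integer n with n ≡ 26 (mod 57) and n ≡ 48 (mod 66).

No, no such integer exists.

gcd(57, 66) = 3. If n ≡ 26 (mod 57) and n ≡ 48 (mod 66), then n ≡ 26 (mod 3) and n ≡ 48 (mod 3).
However 26 ≡ 2 and 48 ≡ 0 (mod 3), and 2 ≠ 0.
So no integer satisfies both congruences.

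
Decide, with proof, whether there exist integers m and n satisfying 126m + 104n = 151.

There are no such integers.

gcd(126, 104) = 2, so every integer of the form 126m + 104n is a multiple of 2.
But 151 = 2·75 + 1, so 2 ∤ 151.
Hence no integers m, n satisfy the equation.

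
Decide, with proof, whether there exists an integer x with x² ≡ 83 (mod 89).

There is no such integer.

89 is prime, so by Euler's criterion 83 is a square mod 89 iff 83^((89−1)/2) = 83^44 ≡ 1 (mod 89).
Squaring successively (mod 89): 83^2 = 6889 ≡ 36; 83^4 ≡ 36² = 1296 ≡ 50; 83^8 ≡ 50² = 2500 ≡ 8; 83^16 ≡ 8² = 64 ≡ 64; 83^32 ≡ 64² = 4096 ≡ 2.
Since 44 = 32 + 8 + 4, 83^44 ≡ 2 · 8 · 50; multiplying out mod 89: 2·8 = 16 ≡ 16, then 16·50 = 800 ≡ 88. Thus 83^44 ≡ 88 ≡ −1 (mod 89).
By Euler's criterion 83 is a quadratic non-residue mod 89: no x satisfies x² ≡ 83 (mod 89).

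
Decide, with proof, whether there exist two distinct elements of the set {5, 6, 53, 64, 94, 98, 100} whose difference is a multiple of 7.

Residues mod 7: 5↦5, 6↦6, 53↦4, 64↦1, 94↦3, 98↦0, 100↦2.
All 7 residues are distinct, so no two elements differ by a multiple of 7.

No such pair exists.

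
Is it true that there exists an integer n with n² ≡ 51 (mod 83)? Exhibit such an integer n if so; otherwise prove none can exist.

Take n = 36. Then 36² = 1296 = 15·83 + 51, so 36² ≡ 51 (mod 83).

n = 36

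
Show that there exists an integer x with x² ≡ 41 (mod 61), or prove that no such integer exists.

x = 23

x = 23 works: 23² = 529, and 529 − 41 = 488 = 8·61.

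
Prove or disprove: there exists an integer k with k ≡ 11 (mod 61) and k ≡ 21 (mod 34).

k = 1109

The moduli 61 and 34 are coprime, so by the Chinese Remainder Theorem a unique solution modulo 2074 exists.
Write k = 11 + 61t and require 11 + 61t ≡ 21 (mod 34), i.e. 61t ≡ 10 (mod 34).
61 ≡ 27 (mod 34), so this reads 27t ≡ 10 (mod 34). Invert 27 mod 34 by the Euclidean algorithm: 34 = 1·27 + 7, 27 = 3·7 + 6, 7 = 1·6 + 1, 6 = 6·1 + 0; back-substituting, 1 = 7 − 1·6 = 7 − (27 − 3·7) = −27 + 4·7 = −27 + 4·(34 − 1·27) = 4·34 − 5·27. Hence 27·(-5) ≡ 1, so 27⁻¹ ≡ -5 ≡ 29 (mod 34).
Multiplying by 29: t ≡ 29·10 = 290 ≡ 18 (mod 34).
With t = 18: k = 11 + 61·18 = 1109.
Verify: 1109 = 18·61 + 11 and 1109 = 32·34 + 21. ✓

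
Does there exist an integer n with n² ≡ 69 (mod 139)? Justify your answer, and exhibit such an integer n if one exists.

n = 25

n = 25 works: 25² = 625, and 625 − 69 = 556 = 4·139.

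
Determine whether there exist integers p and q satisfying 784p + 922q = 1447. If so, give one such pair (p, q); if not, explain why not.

No, no such integers exist.

Both 784 and 922 are divisible by gcd(784, 922) = 2, hence so is any combination 784p + 922q.
However 1447 leaves remainder 1 on division by 2.
Therefore 784p + 922q = 1447 has no solution in integers.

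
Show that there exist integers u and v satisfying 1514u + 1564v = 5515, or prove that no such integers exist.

No such integers exist.

Any value of 1514u + 1564v is a multiple of gcd(1514, 1564) = 2.
But 5515 = 2·2757 + 1, so 2 ∤ 5515.
So the equation is unsolvable over ℤ.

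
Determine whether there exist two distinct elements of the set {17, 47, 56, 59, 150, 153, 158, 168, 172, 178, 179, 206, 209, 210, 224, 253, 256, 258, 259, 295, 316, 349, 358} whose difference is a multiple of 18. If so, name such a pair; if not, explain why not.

17 and 179 are such a pair.

17 mod 18 = 17 and 179 mod 18 = 17, so 179 − 17 = 162 = 9·18.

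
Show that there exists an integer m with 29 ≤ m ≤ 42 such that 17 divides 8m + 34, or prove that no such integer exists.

Scanning upward from m = 29 gives 266, 274, 282, 290, 298, none divisible by 17. At m = 34 we get 8·34 + 34 = 306, and 306 = 17·18.

m = 34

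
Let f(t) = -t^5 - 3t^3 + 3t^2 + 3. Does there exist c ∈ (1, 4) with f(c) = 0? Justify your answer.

Yes, f has a root in the interval.

f(1) = 2 and f(4) = -1165, which have opposite signs.
As a polynomial, f is continuous on every closed interval.
By the Intermediate Value Theorem f must vanish at some point of (1, 4).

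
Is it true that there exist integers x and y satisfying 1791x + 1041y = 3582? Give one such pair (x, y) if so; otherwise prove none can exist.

Every value of 1791x + 1041y is a multiple of gcd(1791, 1041) = 3; since 3 ∣ 3582, solutions exist.
Dividing through by 3 reduces the equation to 597x + 347y = 1194.
Euclidean algorithm: 597 = 1·347 + 250, 347 = 1·250 + 97, 250 = 2·97 + 56, 97 = 1·56 + 41, 56 = 1·41 + 15, 41 = 2·15 + 11, 15 = 1·11 + 4, 11 = 2·4 + 3, 4 = 1·3 + 1, 3 = 3·1 + 0.
Back-substituting, 1 = 4 − 1·3 = 4 − (11 − 2·4) = −11 + 3·4 = −11 + 3·(15 − 1·11) = 3·15 − 4·11 = 3·15 − 4·(41 − 2·15) = −4·41 + 11·15 = −4·41 + 11·(56 − 1·41) = 11·56 − 15·41 = 11·56 − 15·(97 − 1·56) = −15·97 + 26·56 = −15·97 + 26·(250 − 2·97) = 26·250 − 67·97 = 26·250 − 67·(347 − 1·250) = −67·347 + 93·250 = −67·347 + 93·(597 − 1·347) = 93·597 − 160·347; that is, 597·93 + 347·(-160) = 1.
Scaling by 1194 gives the particular solution (x, y) = (111042, -191040).
Subtracting 320·347 from x and adding 320·597 to y gives the tidier solution (2, 0).
Indeed 1791·2 + 1041·0 = 3582 + 0 = 3582.

x = 2, y = 0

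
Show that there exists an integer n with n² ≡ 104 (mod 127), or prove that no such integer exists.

n = 72

n = 72 works: 72² = 5184, and 5184 − 104 = 5080 = 40·127.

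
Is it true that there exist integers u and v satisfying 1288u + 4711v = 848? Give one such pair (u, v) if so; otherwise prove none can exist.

gcd(1288, 4711) = 7, so every integer of the form 1288u + 4711v is a multiple of 7.
But 848 is not a multiple of 7 (it leaves remainder 1).
So the equation is unsolvable over ℤ.

No such integers exist.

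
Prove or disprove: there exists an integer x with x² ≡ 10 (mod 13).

x = 6 works: 6² = 36, and 36 − 10 = 26 = 2·13.

x = 6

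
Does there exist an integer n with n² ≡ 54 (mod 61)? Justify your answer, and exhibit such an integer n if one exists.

Apply Euler's criterion with the prime 61: 54 is a quadratic residue iff 54^30 ≡ 1 (mod 61), and a non-residue iff it is ≡ −1.
Squaring successively (mod 61): 54^2 = 2916 ≡ 49; 54^4 ≡ 49² = 2401 ≡ 22; 54^8 ≡ 22² = 484 ≡ 57; 54^16 ≡ 57² = 3249 ≡ 16.
Since 30 = 16 + 8 + 4 + 2, 54^30 ≡ 16 · 57 · 22 · 49; multiplying out mod 61: 16·57 = 912 ≡ 58, then 58·22 = 1276 ≡ 56, then 56·49 = 2744 ≡ 60. Thus 54^30 ≡ 60 ≡ −1 (mod 61).
The value −1 means 54 is a non-residue modulo 61, so n² ≡ 54 (mod 61) is impossible.

There is no such integer.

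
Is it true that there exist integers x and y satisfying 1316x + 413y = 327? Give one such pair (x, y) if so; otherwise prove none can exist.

gcd(1316, 413) = 7, so every integer of the form 1316x + 413y is a multiple of 7.
However 327 leaves remainder 5 on division by 7.
So the equation is unsolvable over ℤ.

No, no such integers exist.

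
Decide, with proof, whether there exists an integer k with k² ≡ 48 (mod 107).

k = 35

Take k = 35. Then 35² = 1225 = 11·107 + 48, so 35² ≡ 48 (mod 107).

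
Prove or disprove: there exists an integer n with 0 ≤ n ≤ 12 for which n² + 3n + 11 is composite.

n = 2

At n = 2: 2² + 3·2 + 11 = 21 = 3·7, which is composite.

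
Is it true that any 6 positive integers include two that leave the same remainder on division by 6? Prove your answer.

No; for instance {17, 18, 19, 20, 21, 22} is a counterexample.

Take the 6 consecutive integers 17, 18, …, 22: their residues mod 6 are all distinct because 6 ≤ 6.
So no two of them leave the same remainder on division by 6; the claim fails for this set.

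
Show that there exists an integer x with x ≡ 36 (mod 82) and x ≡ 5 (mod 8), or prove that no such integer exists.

No such integer exists.

Reduce both congruences modulo 2, which divides 82 and 8: they say x ≡ 36 (mod 2) and x ≡ 5 (mod 2).
However 36 ≡ 0 and 5 ≡ 1 (mod 2), and 0 ≠ 1.
Hence the system has no solution.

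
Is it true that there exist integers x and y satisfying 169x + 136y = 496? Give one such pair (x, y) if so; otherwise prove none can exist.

x = 48, y = -56

169 and 136 are coprime, so 169x + 136y ranges over all of ℤ.
Euclidean algorithm: 169 = 1·136 + 33, 136 = 4·33 + 4, 33 = 8·4 + 1, 4 = 4·1 + 0.
Working back up the chain: 1 = 33 − 8·4 = 33 − 8·(136 − 4·33) = −8·136 + 33·33 = −8·136 + 33·(169 − 1·136) = 33·169 − 41·136. So 169·33 + 136·(-41) = 1.
Scaling by 496 gives the particular solution (x, y) = (16368, -20336).
The general solution is x = 16368 + 136k, y = -20336 − 169k; taking k = -120 gives the smaller pair x = 48, y = -56.
Indeed 169·48 + 136·(-56) = 8112 − 7616 = 496.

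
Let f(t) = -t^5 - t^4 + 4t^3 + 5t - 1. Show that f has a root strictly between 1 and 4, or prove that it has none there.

f(1) = 6 and f(4) = -1005, which have opposite signs.
Since f is a polynomial it is continuous on [1, 4].
By the Intermediate Value Theorem, f takes the value 0 somewhere in the open interval.

Yes, f has a root in the interval.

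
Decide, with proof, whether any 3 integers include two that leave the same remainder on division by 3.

No; for instance {4, 5, 6} is a counterexample.

Try 3 consecutive integers, 4, 5, 6. Their remainders mod 3 are 1, 2, 0 — pairwise different, as any 3 ≤ 3 consecutive integers have distinct residues.
So no two of them leave the same remainder on division by 3; the claim fails for this set.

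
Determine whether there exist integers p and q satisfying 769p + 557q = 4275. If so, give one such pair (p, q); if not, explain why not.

p = 254, q = -343

769 and 557 are coprime, so 769p + 557q ranges over all of ℤ.
Dividing repeatedly: 769 = 1·557 + 212, 557 = 2·212 + 133, 212 = 1·133 + 79, 133 = 1·79 + 54, 79 = 1·54 + 25, 54 = 2·25 + 4, 25 = 6·4 + 1, 4 = 4·1 + 0.
Unwinding: 1 = 25 − 6·4 = 25 − 6·(54 − 2·25) = −6·54 + 13·25 = −6·54 + 13·(79 − 1·54) = 13·79 − 19·54 = 13·79 − 19·(133 − 1·79) = −19·133 + 32·79 = −19·133 + 32·(212 − 1·133) = 32·212 − 51·133 = 32·212 − 51·(557 − 2·212) = −51·557 + 134·212 = −51·557 + 134·(769 − 1·557) = 134·769 − 185·557, i.e. 769·134 + 557·(-185) = 1.
Scaling by 4275 gives the particular solution (p, q) = (572850, -790875).
Shifting by a multiple of (557, −769) keeps it a solution: p = 572850 − 1028·557 = 254, q = -790875 + 1028·769 = -343.
Check: 769·254 + 557·(-343) = 195326 − 191051 = 4275. ✓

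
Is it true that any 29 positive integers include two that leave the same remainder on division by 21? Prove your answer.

Each integer lies in one of the 21 residue classes modulo 21.
Since 29 > 21, two of the 29 integers must share a residue class by the pigeonhole principle; call them a and b.
So a and b have equal remainders mod 21, which is exactly what was to be shown.

Yes.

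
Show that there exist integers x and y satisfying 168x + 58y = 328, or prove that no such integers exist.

gcd(168, 58) = 2, and 2 divides 328, so integer solutions exist.
Dividing through by 2 reduces the equation to 84x + 29y = 164.
Dividing repeatedly: 84 = 2·29 + 26, 29 = 1·26 + 3, 26 = 8·3 + 2, 3 = 1·2 + 1, 2 = 2·1 + 0.
Working back up the chain: 1 = 3 − 1·2 = 3 − (26 − 8·3) = −26 + 9·3 = −26 + 9·(29 − 1·26) = 9·29 − 10·26 = 9·29 − 10·(84 − 2·29) = −10·84 + 29·29. So 84·(-10) + 29·29 = 1.
Multiplying through by 164: x = (-10)·164 = -1640, y = 29·164 = 4756 is a solution.
Adding 57·29 to x and subtracting 57·84 from y gives the tidier solution (13, -32).
Check: 168·13 + 58·(-32) = 2184 − 1856 = 328. ✓

x = 13, y = -32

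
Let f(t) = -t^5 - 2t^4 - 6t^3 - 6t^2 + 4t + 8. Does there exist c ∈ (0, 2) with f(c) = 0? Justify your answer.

f(0) = 8 and f(2) = -120, which have opposite signs.
As a polynomial, f is continuous on every closed interval.
The Intermediate Value Theorem then guarantees some c ∈ (0, 2) with f(c) = 0.

Yes, f has a root in the interval.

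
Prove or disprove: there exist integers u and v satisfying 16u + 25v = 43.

u = 23, v = -13

Since gcd(16, 25) = 1, every integer is an integer combination of 16 and 25.
Run the Euclidean algorithm on 25 and 16: 25 = 1·16 + 9, 16 = 1·9 + 7, 9 = 1·7 + 2, 7 = 3·2 + 1, 2 = 2·1 + 0.
Unwinding: 1 = 7 − 3·2 = 7 − 3·(9 − 1·7) = −3·9 + 4·7 = −3·9 + 4·(16 − 1·9) = 4·16 − 7·9 = 4·16 − 7·(25 − 1·16) = −7·25 + 11·16, i.e. 16·11 + 25·(-7) = 1.
Multiplying through by 43: u = 11·43 = 473, v = (-7)·43 = -301 is a solution.
Shifting by a multiple of (25, −16) keeps it a solution: u = 473 − 18·25 = 23, v = -301 + 18·16 = -13.
Check: 16·23 + 25·(-13) = 368 − 325 = 43. ✓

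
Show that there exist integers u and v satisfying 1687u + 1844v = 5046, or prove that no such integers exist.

u = 238, v = -215

Since gcd(1687, 1844) = 1, every integer is an integer combination of 1687 and 1844.
Run the Euclidean algorithm on 1844 and 1687: 1844 = 1·1687 + 157, 1687 = 10·157 + 117, 157 = 1·117 + 40, 117 = 2·40 + 37, 40 = 1·37 + 3, 37 = 12·3 + 1, 3 = 3·1 + 0.
Unwinding: 1 = 37 − 12·3 = 37 − 12·(40 − 1·37) = −12·40 + 13·37 = −12·40 + 13·(117 − 2·40) = 13·117 − 38·40 = 13·117 − 38·(157 − 1·117) = −38·157 + 51·117 = −38·157 + 51·(1687 − 10·157) = 51·1687 − 548·157 = 51·1687 − 548·(1844 − 1·1687) = −548·1844 + 599·1687, i.e. 1687·599 + 1844·(-548) = 1.
Times 5046: 1687·3022554 + 1844·(-2765208) = 5046, so (3022554, -2765208) solves it.
Subtracting 1639·1844 from u and adding 1639·1687 to v gives the tidier solution (238, -215).
Check: 1687·238 + 1844·(-215) = 401506 − 396460 = 5046. ✓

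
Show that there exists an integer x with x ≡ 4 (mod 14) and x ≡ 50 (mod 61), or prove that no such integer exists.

x = 172

Since 14 and 61 share no common factor, CRT says the pair of congruences has a solution (unique mod 854).
Any solution of the first congruence is x = 4 + 14t; substituting into the second, 14t ≡ 50 − 4 ≡ 46 (mod 61).
To invert 14 modulo 61: 61 = 4·14 + 5, 14 = 2·5 + 4, 5 = 1·4 + 1, 4 = 4·1 + 0, and unwinding, 1 = 5 − 1·4 = 5 − (14 − 2·5) = −14 + 3·5 = −14 + 3·(61 − 4·14) = 3·61 − 13·14. Thus 14⁻¹ ≡ -13 ≡ 48 (mod 61).
Therefore t ≡ 48·46 = 2208 ≡ 12 (mod 61).
With t = 12: x = 4 + 14·12 = 172.
Indeed 172 ≡ 4 (mod 14) and 172 ≡ 50 (mod 61).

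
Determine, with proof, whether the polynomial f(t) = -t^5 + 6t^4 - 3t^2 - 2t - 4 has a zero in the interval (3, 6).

f(3) = 206 and f(6) = -124, which have opposite signs.
f is continuous everywhere (it is a polynomial), in particular on [3, 6].
By the Intermediate Value Theorem f must vanish at some point of (3, 6).

Yes, f has a root in the interval.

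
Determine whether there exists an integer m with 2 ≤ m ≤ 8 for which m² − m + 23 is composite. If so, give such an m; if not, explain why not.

At m = 4: 4² − 4 + 23 = 35 = 5·7, which is composite.

m = 4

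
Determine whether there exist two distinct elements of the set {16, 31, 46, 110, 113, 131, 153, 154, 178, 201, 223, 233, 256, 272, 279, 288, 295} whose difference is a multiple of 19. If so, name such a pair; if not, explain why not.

There is no such pair.

Reduce each element modulo 19: 16↦16, 31↦12, 46↦8, 110↦15, 113↦18, 131↦17, 153↦1, 154↦2, 178↦7, 201↦11, 223↦14, 233↦5, 256↦9, 272↦6, 279↦13, 288↦3, 295↦10.
No residue repeats among the 17 elements, so no pair has difference ≡ 0 (mod 19).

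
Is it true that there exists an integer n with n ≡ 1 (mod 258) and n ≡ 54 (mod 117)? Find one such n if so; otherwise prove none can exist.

gcd(258, 117) = 3. If n ≡ 1 (mod 258) and n ≡ 54 (mod 117), then n ≡ 1 (mod 3) and n ≡ 54 (mod 3).
But 1 mod 3 = 1 while 54 mod 3 = 0, a contradiction.
Therefore no such n exists.

There is no such integer.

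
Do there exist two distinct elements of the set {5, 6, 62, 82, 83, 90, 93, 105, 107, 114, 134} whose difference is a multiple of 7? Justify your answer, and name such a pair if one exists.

5 mod 7 = 5 and 82 mod 7 = 5, so 82 − 5 = 77 = 11·7.

Yes: 5 and 82.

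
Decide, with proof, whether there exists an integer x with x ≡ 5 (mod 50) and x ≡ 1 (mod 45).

Reduce both congruences modulo 5, which divides 50 and 45: they say x ≡ 5 (mod 5) and x ≡ 1 (mod 5).
These are incompatible: 5 − 1 = 4 is not divisible by 5.
Hence the system has no solution.

No such integer exists.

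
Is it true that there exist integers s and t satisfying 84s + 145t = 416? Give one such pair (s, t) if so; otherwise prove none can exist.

s = 74, t = -40

84 and 145 are coprime, so 84s + 145t ranges over all of ℤ.
Dividing repeatedly: 145 = 1·84 + 61, 84 = 1·61 + 23, 61 = 2·23 + 15, 23 = 1·15 + 8, 15 = 1·8 + 7, 8 = 1·7 + 1, 7 = 7·1 + 0.
Unwinding: 1 = 8 − 1·7 = 8 − (15 − 1·8) = −15 + 2·8 = −15 + 2·(23 − 1·15) = 2·23 − 3·15 = 2·23 − 3·(61 − 2·23) = −3·61 + 8·23 = −3·61 + 8·(84 − 1·61) = 8·84 − 11·61 = 8·84 − 11·(145 − 1·84) = −11·145 + 19·84, i.e. 84·19 + 145·(-11) = 1.
Scaling by 416 gives the particular solution (s, t) = (7904, -4576).
Shifting by a multiple of (145, −84) keeps it a solution: s = 7904 − 54·145 = 74, t = -4576 + 54·84 = -40.
Indeed 84·74 + 145·(-40) = 6216 − 5800 = 416.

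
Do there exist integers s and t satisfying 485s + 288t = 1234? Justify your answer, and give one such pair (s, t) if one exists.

s = 170, t = -282

485 and 288 are coprime, so 485s + 288t ranges over all of ℤ.
Dividing repeatedly: 485 = 1·288 + 197, 288 = 1·197 + 91, 197 = 2·91 + 15, 91 = 6·15 + 1, 15 = 15·1 + 0.
Working back up the chain: 1 = 91 − 6·15 = 91 − 6·(197 − 2·91) = −6·197 + 13·91 = −6·197 + 13·(288 − 1·197) = 13·288 − 19·197 = 13·288 − 19·(485 − 1·288) = −19·485 + 32·288. So 485·(-19) + 288·32 = 1.
Scaling by 1234 gives the particular solution (s, t) = (-23446, 39488).
Shifting by a multiple of (288, −485) keeps it a solution: s = -23446 + 82·288 = 170, t = 39488 − 82·485 = -282.
Check: 485·170 + 288·(-282) = 82450 − 81216 = 1234. ✓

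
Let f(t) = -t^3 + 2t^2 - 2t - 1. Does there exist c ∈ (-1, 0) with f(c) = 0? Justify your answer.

Yes, such a c exists.

f(-1) = 4 and f(0) = -1, which have opposite signs.
f is continuous everywhere (it is a polynomial), in particular on [-1, 0].
By the Intermediate Value Theorem, f takes the value 0 somewhere in the open interval.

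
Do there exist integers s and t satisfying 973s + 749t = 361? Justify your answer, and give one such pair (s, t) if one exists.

No, no such integers exist.

Any value of 973s + 749t is a multiple of gcd(973, 749) = 7.
However 361 leaves remainder 4 on division by 7.
Therefore 973s + 749t = 361 has no solution in integers.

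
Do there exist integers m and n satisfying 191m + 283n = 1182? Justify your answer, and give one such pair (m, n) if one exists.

m = 264, n = -174

Since gcd(191, 283) = 1, every integer is an integer combination of 191 and 283.
Euclidean algorithm: 283 = 1·191 + 92, 191 = 2·92 + 7, 92 = 13·7 + 1, 7 = 7·1 + 0.
Working back up the chain: 1 = 92 − 13·7 = 92 − 13·(191 − 2·92) = −13·191 + 27·92 = −13·191 + 27·(283 − 1·191) = 27·283 − 40·191. So 191·(-40) + 283·27 = 1.
Times 1182: 191·(-47280) + 283·31914 = 1182, so (-47280, 31914) solves it.
Shifting by a multiple of (283, −191) keeps it a solution: m = -47280 + 168·283 = 264, n = 31914 − 168·191 = -174.
Indeed 191·264 + 283·(-174) = 50424 − 49242 = 1182.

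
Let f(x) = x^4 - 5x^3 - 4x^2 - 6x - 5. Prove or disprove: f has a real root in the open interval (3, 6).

Such a root exists.

f(3) = -113 and f(6) = 31, which have opposite signs.
Since f is a polynomial it is continuous on [3, 6].
By the Intermediate Value Theorem, f takes the value 0 somewhere in the open interval.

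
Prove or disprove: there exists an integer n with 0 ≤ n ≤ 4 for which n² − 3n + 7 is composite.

No, no such integer n in that range exists.

The values for n = 0, 1, …, 4 are 7, 5, 5, 7, 11, and each of these is prime.
So no value in the range makes the expression composite.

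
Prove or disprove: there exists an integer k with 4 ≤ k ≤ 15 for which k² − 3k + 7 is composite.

k = 12

At k = 12: 12² − 3·12 + 7 = 115 = 5·23, which is composite.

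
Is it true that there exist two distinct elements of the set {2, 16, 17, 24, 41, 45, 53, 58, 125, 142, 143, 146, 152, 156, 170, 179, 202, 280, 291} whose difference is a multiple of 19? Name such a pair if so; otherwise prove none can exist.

No, no such pair exists.

Two integers differ by a multiple of 19 exactly when they have the same residue mod 19. The residues are 2↦2, 16↦16, 17↦17, 24↦5, 41↦3, 45↦7, 53↦15, 58↦1, 125↦11, 142↦9, 143↦10, 146↦13, 152↦0, 156↦4, 170↦18, 179↦8, 202↦12, 280↦14, 291↦6.
These 19 residues are pairwise different, hence no difference of two elements is divisible by 19.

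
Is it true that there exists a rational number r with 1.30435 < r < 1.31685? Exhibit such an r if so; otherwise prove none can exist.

r = 17/13

Scale by 13: the interval becomes (16.95655, 17.11905), which contains the integer 17.
Hence 17/13 is a rational number with 1.30435 < 17/13 < 1.31685.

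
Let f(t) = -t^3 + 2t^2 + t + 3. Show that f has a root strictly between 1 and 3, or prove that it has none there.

f(1) = 5 and f(3) = -3, which have opposite signs.
Since f is a polynomial it is continuous on [1, 3].
By the Intermediate Value Theorem, f takes the value 0 somewhere in the open interval.

Yes, f has a root in the interval.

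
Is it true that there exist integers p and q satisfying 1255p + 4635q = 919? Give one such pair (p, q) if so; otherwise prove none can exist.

No, no such integers exist.

gcd(1255, 4635) = 5, so every integer of the form 1255p + 4635q is a multiple of 5.
However 919 leaves remainder 4 on division by 5.
Hence no integers p, q satisfy the equation.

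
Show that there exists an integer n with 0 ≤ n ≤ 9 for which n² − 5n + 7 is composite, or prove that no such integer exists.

At n = 7: 7² − 5·7 + 7 = 21 = 3·7, which is composite.

n = 7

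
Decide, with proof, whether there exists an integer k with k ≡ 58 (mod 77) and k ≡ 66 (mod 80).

k = 1906

Since 77 and 80 share no common factor, CRT says the pair of congruences has a solution (unique mod 6160).
Write k = 58 + 77t and require 58 + 77t ≡ 66 (mod 80), i.e. 77t ≡ 8 (mod 80).
Note 77·53 = 4081 ≡ 1 (mod 80) (as 4081 − 1 = 51·80), so 77⁻¹ ≡ 53.
Therefore t ≡ 53·8 = 424 ≡ 24 (mod 80).
Taking t = 24 gives k = 58 + 77·24 = 1906.
Indeed 1906 ≡ 58 (mod 77) and 1906 ≡ 66 (mod 80).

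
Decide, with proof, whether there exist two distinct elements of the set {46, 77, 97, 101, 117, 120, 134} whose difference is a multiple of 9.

No, no such pair exists.

Two integers differ by a multiple of 9 exactly when they have the same residue mod 9. The residues are 46↦1, 77↦5, 97↦7, 101↦2, 117↦0, 120↦3, 134↦8.
All 7 residues are distinct, so no two elements differ by a multiple of 9.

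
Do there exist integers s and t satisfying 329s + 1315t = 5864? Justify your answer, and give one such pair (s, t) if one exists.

Since gcd(329, 1315) = 1, every integer is an integer combination of 329 and 1315.
Dividing repeatedly: 1315 = 3·329 + 328, 329 = 1·328 + 1, 328 = 328·1 + 0.
Unwinding: 1 = 329 − 1·328 = 329 − (1315 − 3·329) = −1315 + 4·329, i.e. 329·4 + 1315·(-1) = 1.
Multiplying through by 5864: s = 4·5864 = 23456, t = (-1)·5864 = -5864 is a solution.
The general solution is s = 23456 + 1315k, t = -5864 − 329k; taking k = -17 gives the smaller pair s = 1101, t = -271.
Check: 329·1101 + 1315·(-271) = 362229 − 356365 = 5864. ✓

s = 1101, t = -271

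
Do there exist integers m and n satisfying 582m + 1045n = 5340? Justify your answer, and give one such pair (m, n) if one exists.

m = 160, n = -84

Since gcd(582, 1045) = 1, every integer is an integer combination of 582 and 1045.
Euclidean algorithm: 1045 = 1·582 + 463, 582 = 1·463 + 119, 463 = 3·119 + 106, 119 = 1·106 + 13, 106 = 8·13 + 2, 13 = 6·2 + 1, 2 = 2·1 + 0.
Unwinding: 1 = 13 − 6·2 = 13 − 6·(106 − 8·13) = −6·106 + 49·13 = −6·106 + 49·(119 − 1·106) = 49·119 − 55·106 = 49·119 − 55·(463 − 3·119) = −55·463 + 214·119 = −55·463 + 214·(582 − 1·463) = 214·582 − 269·463 = 214·582 − 269·(1045 − 1·582) = −269·1045 + 483·582, i.e. 582·483 + 1045·(-269) = 1.
Multiplying through by 5340: m = 483·5340 = 2579220, n = (-269)·5340 = -1436460 is a solution.
Shifting by a multiple of (1045, −582) keeps it a solution: m = 2579220 − 2468·1045 = 160, n = -1436460 + 2468·582 = -84.
Indeed 582·160 + 1045·(-84) = 93120 − 87780 = 5340.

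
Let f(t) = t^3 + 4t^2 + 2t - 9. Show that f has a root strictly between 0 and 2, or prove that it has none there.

f(0) = -9 and f(2) = 19, which have opposite signs.
f is continuous everywhere (it is a polynomial), in particular on [0, 2].
By the Intermediate Value Theorem, f takes the value 0 somewhere in the open interval.

Such a root exists.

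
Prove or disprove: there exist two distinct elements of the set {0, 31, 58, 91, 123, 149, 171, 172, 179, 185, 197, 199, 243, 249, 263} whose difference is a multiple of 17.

No such pair exists.

Reduce each element modulo 17: 0↦0, 31↦14, 58↦7, 91↦6, 123↦4, 149↦13, 171↦1, 172↦2, 179↦9, 185↦15, 197↦10, 199↦12, 243↦5, 249↦11, 263↦8.
No residue repeats among the 15 elements, so no pair has difference ≡ 0 (mod 17).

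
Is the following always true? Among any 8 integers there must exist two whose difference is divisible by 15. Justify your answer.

No; for instance {40, 41, 42, 43, 44, 45, 46, 47} is a counterexample.

Try 8 consecutive integers, 40, 41, …, 47. Their remainders mod 15 are 10, 11, 12, 13, 14, 0, 1, 2 — pairwise different, as any 8 ≤ 15 consecutive integers have distinct residues.
The differences between them range over 1, …, 7, none of which is divisible by 15.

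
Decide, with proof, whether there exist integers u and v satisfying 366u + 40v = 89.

Both 366 and 40 are divisible by gcd(366, 40) = 2, hence so is any combination 366u + 40v.
But 89 is not a multiple of 2 (it leaves remainder 1).
So the equation is unsolvable over ℤ.

No, no such integers exist.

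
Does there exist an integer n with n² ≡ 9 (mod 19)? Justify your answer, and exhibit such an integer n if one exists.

n = 16

n = 16 works: 16² = 256, and 256 − 9 = 247 = 13·19.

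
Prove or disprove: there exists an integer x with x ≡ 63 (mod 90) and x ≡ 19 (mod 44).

x = 63

The moduli are not coprime: gcd(90, 44) = 2. Compatibility requires 2 ∣ (19 − 63) = -44, which holds, so solutions exist.
The smallest candidate x = 63 works directly: 63 ≡ 19 (mod 44).
Verify: 63 = 0·90 + 63 and 63 = 1·44 + 19. ✓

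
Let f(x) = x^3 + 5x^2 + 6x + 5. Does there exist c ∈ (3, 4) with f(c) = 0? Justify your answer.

f(3) = 95 and f(4) = 173, both positive, so a sign-change argument is unavailable; we show f keeps this sign on the whole interval.
Substitute x = 3 + u, where 0 < u < 1 on the interval. Expanding, f(3 + u) = u^3 + 14u^2 + 63u + 95.
The nonzero coefficients here are all positive, so for u > 0 every term is positive (or zero), and the constant term 95 is strictly positive.
Therefore f(x) > 0 throughout (3, 4), and f has no zero there.

No.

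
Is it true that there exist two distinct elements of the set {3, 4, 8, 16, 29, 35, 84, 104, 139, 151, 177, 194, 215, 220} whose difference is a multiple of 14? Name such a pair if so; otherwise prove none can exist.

Reduce each element modulo 14: 3↦3, 4↦4, 8↦8, 16↦2, 29↦1, 35↦7, 84↦0, 104↦6, 139↦13, 151↦11, 177↦9, 194↦12, 215↦5, 220↦10.
These 14 residues are pairwise different, hence no difference of two elements is divisible by 14.

There is no such pair.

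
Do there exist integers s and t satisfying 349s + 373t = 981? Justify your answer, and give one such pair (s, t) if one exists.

349 and 373 are coprime, so 349s + 373t ranges over all of ℤ.
Dividing repeatedly: 373 = 1·349 + 24, 349 = 14·24 + 13, 24 = 1·13 + 11, 13 = 1·11 + 2, 11 = 5·2 + 1, 2 = 2·1 + 0.
Back-substituting, 1 = 11 − 5·2 = 11 − 5·(13 − 1·11) = −5·13 + 6·11 = −5·13 + 6·(24 − 1·13) = 6·24 − 11·13 = 6·24 − 11·(349 − 14·24) = −11·349 + 160·24 = −11·349 + 160·(373 − 1·349) = 160·373 − 171·349; that is, 349·(-171) + 373·160 = 1.
Scaling by 981 gives the particular solution (s, t) = (-167751, 156960).
Shifting by a multiple of (373, −349) keeps it a solution: s = -167751 + 450·373 = 99, t = 156960 − 450·349 = -90.
Indeed 349·99 + 373·(-90) = 34551 − 33570 = 981.

s = 99, t = -90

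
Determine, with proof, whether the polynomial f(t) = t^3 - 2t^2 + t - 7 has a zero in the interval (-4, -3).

No such root exists.

The endpoint values f(-4) = -107 and f(-3) = -55 are both negative. Claim: f(t) < 0 for every t in (-4, -3).
Shift to the endpoint -3: with t = -3 − u (0 < u < 1), one computes f(-3 − u) = -u^3 - 11u^2 - 40u - 55.
The nonzero coefficients here are all negative, so for u > 0 every term is negative (or zero), and the constant term -55 is strictly negative.
Therefore f(t) < 0 throughout (-4, -3), and f has no zero there.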